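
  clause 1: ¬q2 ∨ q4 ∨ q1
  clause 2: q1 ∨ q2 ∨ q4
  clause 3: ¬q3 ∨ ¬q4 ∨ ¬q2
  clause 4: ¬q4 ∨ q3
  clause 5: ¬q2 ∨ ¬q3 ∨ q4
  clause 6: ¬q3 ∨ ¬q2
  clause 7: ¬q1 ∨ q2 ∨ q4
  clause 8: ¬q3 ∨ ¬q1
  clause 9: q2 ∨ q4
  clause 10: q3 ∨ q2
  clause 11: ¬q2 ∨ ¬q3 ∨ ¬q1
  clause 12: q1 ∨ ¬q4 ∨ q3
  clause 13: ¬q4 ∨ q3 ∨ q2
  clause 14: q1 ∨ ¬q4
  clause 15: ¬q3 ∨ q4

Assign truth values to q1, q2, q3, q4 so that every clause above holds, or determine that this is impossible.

Case q4 = False:
Unit clause (q2) forces q2 = True.
Unit clause (q1) forces q1 = True.
Unit clause (¬q3) forces q3 = False.
Every clause now holds.

q1=True, q2=True, q3=False, q4=False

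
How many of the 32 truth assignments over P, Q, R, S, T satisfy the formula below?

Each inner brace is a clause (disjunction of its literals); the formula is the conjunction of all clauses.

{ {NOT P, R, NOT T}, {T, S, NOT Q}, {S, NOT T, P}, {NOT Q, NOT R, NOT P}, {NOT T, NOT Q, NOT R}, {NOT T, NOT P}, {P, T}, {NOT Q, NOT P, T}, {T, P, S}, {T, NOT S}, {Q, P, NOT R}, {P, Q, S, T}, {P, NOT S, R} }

There are 2^5 = 32 truth assignments over (P, Q, R, S, T).
Split on R. With R = true, the clauses containing R are satisfied and NOT R drops from the rest; 1 of the 2^4 = 16 assignments to the other variables satisfy what remains.
With R = false, by the same count on the reduced clause set, 1 assignment works.
Total: 1 + 1 = 2.

2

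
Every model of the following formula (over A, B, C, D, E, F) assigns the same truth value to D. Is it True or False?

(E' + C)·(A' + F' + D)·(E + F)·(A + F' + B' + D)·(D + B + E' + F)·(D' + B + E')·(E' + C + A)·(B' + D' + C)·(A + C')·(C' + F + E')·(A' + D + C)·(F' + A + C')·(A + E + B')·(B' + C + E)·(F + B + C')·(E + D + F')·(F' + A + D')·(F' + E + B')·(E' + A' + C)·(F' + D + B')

Suppose D = 0.
Try E = 0.
The clause (F) is unit, so F = 1.
But (F') is also a unit clause — contradiction.
So E must be the other value — set E = 1.
The clause (C) is unit, so C = 1.
The clause (A) is unit, so A = 1.
The clause (F') is unit, so F = 0.
But (F) is also a unit clause — contradiction.
Neither E = 1 nor E = 0 works.
So every satisfying assignment has D = True.

True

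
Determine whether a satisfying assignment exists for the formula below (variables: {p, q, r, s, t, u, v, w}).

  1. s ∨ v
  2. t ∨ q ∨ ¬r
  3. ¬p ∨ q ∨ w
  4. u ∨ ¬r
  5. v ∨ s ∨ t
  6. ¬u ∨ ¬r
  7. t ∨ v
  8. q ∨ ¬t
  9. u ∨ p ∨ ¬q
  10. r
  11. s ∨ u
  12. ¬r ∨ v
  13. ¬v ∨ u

No, unsatisfiable

From the singleton clause (r), r = True.
From the singleton clause (u), u = True.
Now (¬u) is unsatisfied and unit — conflict.
No assignment satisfies every clause.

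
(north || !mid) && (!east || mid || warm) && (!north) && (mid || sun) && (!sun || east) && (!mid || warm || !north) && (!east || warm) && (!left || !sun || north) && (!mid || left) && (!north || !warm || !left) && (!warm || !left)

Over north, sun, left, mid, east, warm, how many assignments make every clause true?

1

There are 2^6 = 64 truth assignments over (north, sun, left, mid, east, warm).
Split on sun. With sun = true, the clauses containing sun are satisfied and !sun drops from the rest; 1 of the 2^5 = 32 assignments to the other variables satisfy what remains.
With sun = false, by the same count on the reduced clause set, 0 assignments work.
Total: 1 + 0 = 1.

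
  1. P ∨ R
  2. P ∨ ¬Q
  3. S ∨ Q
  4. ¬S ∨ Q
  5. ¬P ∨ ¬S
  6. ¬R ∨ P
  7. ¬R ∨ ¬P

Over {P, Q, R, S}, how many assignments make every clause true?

1

There are 2^4 = 16 truth assignments over (P, Q, R, S).
Split on S. With S = True, the clauses containing S are satisfied and ¬S drops from the rest; 0 of the 2^3 = 8 assignments to the other variables satisfy what remains.
With S = False, by the same count on the reduced clause set, 1 assignment works.
Total: 0 + 1 = 1.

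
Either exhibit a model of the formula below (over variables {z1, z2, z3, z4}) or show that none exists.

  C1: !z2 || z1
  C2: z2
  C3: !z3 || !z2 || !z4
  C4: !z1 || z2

The clause (z2) is unit, so z2 = true.
The clause (z1) is unit, so z1 = true.
Case z3 = true:
The clause (!z4) is unit, so z4 = false.
All clauses are satisfied.

z1: true, z2: true, z3: true, z4: false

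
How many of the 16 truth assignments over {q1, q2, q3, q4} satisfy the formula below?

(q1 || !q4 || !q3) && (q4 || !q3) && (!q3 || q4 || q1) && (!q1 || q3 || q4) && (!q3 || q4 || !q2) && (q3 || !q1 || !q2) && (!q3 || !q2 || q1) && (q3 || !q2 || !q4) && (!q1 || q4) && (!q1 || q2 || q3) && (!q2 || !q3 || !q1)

There are 2^4 = 16 truth assignments over (q1, q2, q3, q4).
Check each against the 11 clauses (columns in the order q1, q2, q3, q4):
  F F F F  ✓ satisfies all
  F F F T  ✓ satisfies all
  F F T F  ✗ fails (q4 || !q3)
  F F T T  ✗ fails (q1 || !q4 || !q3)
  F T F F  ✓ satisfies all
  F T F T  ✗ fails (q3 || !q2 || !q4)
  F T T F  ✗ fails (q4 || !q3)
  F T T T  ✗ fails (q1 || !q4 || !q3)
  T F F F  ✗ fails (!q1 || q3 || q4)
  T F F T  ✗ fails (!q1 || q2 || q3)
  T F T F  ✗ fails (q4 || !q3)
  T F T T  ✓ satisfies all
  T T F F  ✗ fails (!q1 || q3 || q4)
  T T F T  ✗ fails (q3 || !q1 || !q2)
  T T T F  ✗ fails (q4 || !q3)
  T T T T  ✗ fails (!q2 || !q3 || !q1)
4 of the 16 rows are models.

4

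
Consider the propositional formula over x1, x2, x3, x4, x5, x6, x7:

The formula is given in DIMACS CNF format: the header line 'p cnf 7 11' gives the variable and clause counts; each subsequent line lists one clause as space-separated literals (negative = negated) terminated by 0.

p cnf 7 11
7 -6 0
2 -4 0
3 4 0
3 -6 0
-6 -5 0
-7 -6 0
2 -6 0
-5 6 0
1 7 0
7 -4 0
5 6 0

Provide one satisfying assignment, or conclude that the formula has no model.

UNSATISFIABLE

Suppose x7 = True.
The clause (¬x6) is unit, so x6 = False.
The clause (¬x5) is unit, so x5 = False.
Now (x5) is unsatisfied and unit — conflict.
Undo x7 and try x7 = False.
The clause (¬x6) is unit, so x6 = False.
The clause (¬x5) is unit, so x5 = False.
Now (x5) is unsatisfied and unit — conflict.
Neither x7 = True nor x7 = False works.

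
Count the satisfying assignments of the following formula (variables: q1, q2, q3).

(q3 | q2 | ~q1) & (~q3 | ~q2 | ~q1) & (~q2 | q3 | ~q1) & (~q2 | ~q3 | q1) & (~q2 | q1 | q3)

3

There are 2^3 = 8 truth assignments over (q1, q2, q3).
Check each against the 5 clauses (columns in the order q1, q2, q3):
  F F F  ✓ satisfies all
  F F T  ✓ satisfies all
  F T F  ✗ fails (~q2 | q1 | q3)
  F T T  ✗ fails (~q2 | ~q3 | q1)
  T F F  ✗ fails (q3 | q2 | ~q1)
  T F T  ✓ satisfies all
  T T F  ✗ fails (~q2 | q3 | ~q1)
  T T T  ✗ fails (~q3 | ~q2 | ~q1)
3 of the 8 rows are models.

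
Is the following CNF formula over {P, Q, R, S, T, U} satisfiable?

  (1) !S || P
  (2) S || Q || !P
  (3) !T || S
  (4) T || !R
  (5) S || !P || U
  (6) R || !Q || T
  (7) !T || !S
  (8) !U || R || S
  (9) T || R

Case S = false:
The clause (!T) is unit, so T = false.
The clause (!R) is unit, so R = false.
That conflicts with the unit clause (R).
So S must be the other value — set S = true.
The clause (P) is unit, so P = true.
The clause (!T) is unit, so T = false.
The clause (!R) is unit, so R = false.
That conflicts with the unit clause (R).
Both values of S lead to a conflict.
No assignment satisfies every clause.

Unsatisfiable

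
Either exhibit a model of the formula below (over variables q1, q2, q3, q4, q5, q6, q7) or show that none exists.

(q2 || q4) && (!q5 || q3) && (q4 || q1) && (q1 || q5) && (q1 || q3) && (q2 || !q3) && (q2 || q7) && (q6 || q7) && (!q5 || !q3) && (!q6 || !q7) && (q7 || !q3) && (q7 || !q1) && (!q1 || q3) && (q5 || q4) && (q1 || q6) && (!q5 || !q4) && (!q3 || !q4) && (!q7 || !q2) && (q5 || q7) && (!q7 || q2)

UNSATISFIABLE

Branch on q2: set q2 = true.
From the singleton clause (!q7), q7 = false.
From the singleton clause (q6), q6 = true.
From the singleton clause (!q3), q3 = false.
From the singleton clause (!q5), q5 = false.
That conflicts with the unit clause (q5).
So q2 must be the other value — set q2 = false.
From the singleton clause (q4), q4 = true.
From the singleton clause (!q3), q3 = false.
From the singleton clause (!q5), q5 = false.
From the singleton clause (q1), q1 = true.
That conflicts with the unit clause (!q1).
Both values of q2 lead to a conflict.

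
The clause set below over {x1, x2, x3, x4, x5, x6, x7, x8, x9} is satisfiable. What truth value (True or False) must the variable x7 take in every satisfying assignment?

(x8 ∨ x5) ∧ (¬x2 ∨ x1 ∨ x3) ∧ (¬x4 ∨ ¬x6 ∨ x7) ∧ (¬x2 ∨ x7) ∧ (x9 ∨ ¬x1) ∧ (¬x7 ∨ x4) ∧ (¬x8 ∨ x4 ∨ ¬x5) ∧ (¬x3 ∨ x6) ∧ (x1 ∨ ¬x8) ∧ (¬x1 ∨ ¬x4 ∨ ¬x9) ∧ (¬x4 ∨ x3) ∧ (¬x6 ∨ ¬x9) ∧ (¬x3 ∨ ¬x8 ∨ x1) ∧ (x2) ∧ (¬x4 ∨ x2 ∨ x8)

Suppose x7 = False.
From the singleton clause (¬x2), x2 = False.
Now (x2) is unsatisfied and unit — conflict.
So every satisfying assignment has x7 = True.

True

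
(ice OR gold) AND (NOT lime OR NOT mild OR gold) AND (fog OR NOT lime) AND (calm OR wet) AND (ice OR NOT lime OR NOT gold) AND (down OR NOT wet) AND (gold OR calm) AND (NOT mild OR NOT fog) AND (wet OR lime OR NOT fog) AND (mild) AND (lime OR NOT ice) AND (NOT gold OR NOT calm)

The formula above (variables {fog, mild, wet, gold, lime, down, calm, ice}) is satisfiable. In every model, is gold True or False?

True

Suppose gold = false.
The clause (ice) is unit, so ice = true.
The clause (calm) is unit, so calm = true.
The clause (mild) is unit, so mild = true.
The clause (NOT lime) is unit, so lime = false.
That conflicts with the unit clause (lime).
So every satisfying assignment has gold = True.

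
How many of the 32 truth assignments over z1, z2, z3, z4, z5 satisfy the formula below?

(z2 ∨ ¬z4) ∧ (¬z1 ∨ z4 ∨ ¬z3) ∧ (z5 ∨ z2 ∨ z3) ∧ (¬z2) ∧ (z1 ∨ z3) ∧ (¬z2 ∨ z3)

3

There are 2^5 = 32 truth assignments over (z1, z2, z3, z4, z5).
Split on z3. With z3 = True, the clauses containing z3 are satisfied and ¬z3 drops from the rest; 2 of the 2^4 = 16 assignments to the other variables satisfy what remains.
With z3 = False, by the same count on the reduced clause set, 1 assignment works.
(One model: z1=F, z2=F, z3=T, z4=F, z5=F.)
Total: 2 + 1 = 3.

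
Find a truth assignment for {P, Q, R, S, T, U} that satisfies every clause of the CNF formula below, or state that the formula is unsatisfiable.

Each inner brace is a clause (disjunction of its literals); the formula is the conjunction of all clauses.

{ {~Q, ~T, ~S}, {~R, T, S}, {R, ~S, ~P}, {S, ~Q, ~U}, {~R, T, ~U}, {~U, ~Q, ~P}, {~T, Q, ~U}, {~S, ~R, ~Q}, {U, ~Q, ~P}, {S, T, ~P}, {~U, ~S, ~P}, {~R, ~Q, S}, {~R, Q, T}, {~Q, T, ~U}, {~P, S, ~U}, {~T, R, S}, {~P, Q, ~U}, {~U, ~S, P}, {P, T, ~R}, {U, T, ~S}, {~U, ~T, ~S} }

P ↦ 0, Q ↦ 0, R ↦ 1, S ↦ 1, T ↦ 1, U ↦ 0

Case Q = 0:
Case T = 1:
Unit clause (~U) forces U = 0.
Case R = 1:
No clause remains; P, S are free.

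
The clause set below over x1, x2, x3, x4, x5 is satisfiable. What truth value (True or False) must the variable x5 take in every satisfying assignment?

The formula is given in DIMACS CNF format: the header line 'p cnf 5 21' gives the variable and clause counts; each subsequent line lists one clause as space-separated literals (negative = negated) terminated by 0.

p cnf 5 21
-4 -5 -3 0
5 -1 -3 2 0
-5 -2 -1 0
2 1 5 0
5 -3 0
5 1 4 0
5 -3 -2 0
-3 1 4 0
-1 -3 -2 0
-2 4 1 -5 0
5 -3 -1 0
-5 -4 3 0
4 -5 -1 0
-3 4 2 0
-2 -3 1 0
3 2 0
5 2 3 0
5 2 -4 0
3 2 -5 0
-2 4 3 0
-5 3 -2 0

Suppose x5 = True.
Suppose x4 = False.
The clause (¬x1) is unit, so x1 = False.
The clause (¬x3) is unit, so x3 = False.
The clause (¬x2) is unit, so x2 = False.
But (x2) is also a unit clause — contradiction.
So x4 must be the other value — set x4 = True.
The clause (¬x3) is unit, so x3 = False.
But (x3) is also a unit clause — contradiction.
Either choice for x4 ends in contradiction.
So every satisfying assignment has x5 = False.

False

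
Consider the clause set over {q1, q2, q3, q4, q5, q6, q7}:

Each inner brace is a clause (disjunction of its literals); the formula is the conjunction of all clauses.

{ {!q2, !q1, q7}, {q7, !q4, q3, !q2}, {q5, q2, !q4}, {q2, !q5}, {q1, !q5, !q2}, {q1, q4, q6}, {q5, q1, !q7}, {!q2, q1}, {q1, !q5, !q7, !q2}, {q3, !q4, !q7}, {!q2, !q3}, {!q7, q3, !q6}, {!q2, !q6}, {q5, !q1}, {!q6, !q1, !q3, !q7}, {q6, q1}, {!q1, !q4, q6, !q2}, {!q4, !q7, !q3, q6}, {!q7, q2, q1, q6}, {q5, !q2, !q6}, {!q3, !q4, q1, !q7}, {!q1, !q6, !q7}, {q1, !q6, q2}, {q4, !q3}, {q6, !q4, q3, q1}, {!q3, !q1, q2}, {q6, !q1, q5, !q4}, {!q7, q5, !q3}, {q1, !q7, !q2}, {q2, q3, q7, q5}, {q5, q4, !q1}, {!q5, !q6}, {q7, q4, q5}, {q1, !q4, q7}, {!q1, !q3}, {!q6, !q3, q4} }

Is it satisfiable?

Case q2 = true:
Unit clause (q1) forces q1 = true.
Unit clause (q7) forces q7 = true.
Unit clause (!q3) forces q3 = false.
Unit clause (!q4) forces q4 = false.
Unit clause (!q6) forces q6 = false.
Unit clause (q5) forces q5 = true.
Every clause now holds.
A satisfying assignment: q1: true, q2: true, q3: false, q4: false, q5: true, q6: false, q7: true.

Yes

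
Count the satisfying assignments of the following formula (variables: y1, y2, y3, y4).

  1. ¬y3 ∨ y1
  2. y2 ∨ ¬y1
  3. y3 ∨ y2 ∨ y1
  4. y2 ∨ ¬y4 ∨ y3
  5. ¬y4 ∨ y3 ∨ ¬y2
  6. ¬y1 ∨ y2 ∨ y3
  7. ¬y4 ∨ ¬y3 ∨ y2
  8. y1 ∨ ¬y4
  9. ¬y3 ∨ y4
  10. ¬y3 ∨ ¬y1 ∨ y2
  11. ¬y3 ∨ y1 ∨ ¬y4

3

There are 2^4 = 16 truth assignments over (y1, y2, y3, y4).
Split on y4. With y4 = True, the clauses containing y4 are satisfied and ¬y4 drops from the rest; 1 of the 2^3 = 8 assignments to the other variables satisfy what remains.
With y4 = False, by the same count on the reduced clause set, 2 assignments work.
(One model: y1=F, y2=T, y3=F, y4=F.)
Total: 1 + 2 = 3.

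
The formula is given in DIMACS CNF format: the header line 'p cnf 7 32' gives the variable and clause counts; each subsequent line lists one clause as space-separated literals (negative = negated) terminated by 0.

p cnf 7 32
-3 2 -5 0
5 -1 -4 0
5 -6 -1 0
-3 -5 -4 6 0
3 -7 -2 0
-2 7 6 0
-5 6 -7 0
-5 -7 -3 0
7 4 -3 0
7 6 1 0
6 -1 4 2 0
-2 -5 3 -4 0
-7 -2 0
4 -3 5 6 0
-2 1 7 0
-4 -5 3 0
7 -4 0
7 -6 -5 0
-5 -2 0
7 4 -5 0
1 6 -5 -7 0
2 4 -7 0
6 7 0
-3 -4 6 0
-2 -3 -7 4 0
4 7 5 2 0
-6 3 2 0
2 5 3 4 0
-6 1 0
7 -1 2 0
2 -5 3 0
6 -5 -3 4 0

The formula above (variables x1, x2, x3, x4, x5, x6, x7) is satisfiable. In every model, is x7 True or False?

True

Suppose x7 = False.
(¬x4) alone gives x4 = False.
(¬x3) alone gives x3 = False.
(¬x5) alone gives x5 = False.
(x6) alone gives x6 = True.
(¬x1) alone gives x1 = False.
That conflicts with the unit clause (x1).
So every satisfying assignment has x7 = True.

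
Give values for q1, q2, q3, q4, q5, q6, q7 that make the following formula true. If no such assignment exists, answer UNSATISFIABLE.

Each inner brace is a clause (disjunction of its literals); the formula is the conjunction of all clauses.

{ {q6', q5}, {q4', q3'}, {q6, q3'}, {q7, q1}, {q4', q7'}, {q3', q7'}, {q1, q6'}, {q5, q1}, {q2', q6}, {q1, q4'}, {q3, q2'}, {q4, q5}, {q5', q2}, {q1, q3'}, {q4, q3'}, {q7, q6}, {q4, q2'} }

Branch on q6: set q6 = 0.
Unit clause (q3') forces q3 = 0.
Unit clause (q2') forces q2 = 0.
Unit clause (q5') forces q5 = 0.
Unit clause (q1) forces q1 = 1.
Unit clause (q4) forces q4 = 1.
Unit clause (q7') forces q7 = 0.
Now (q7) is unsatisfied and unit — conflict.
Backtrack on q6: now try q6 = 1.
Unit clause (q5) forces q5 = 1.
Unit clause (q1) forces q1 = 1.
Unit clause (q2) forces q2 = 1.
Unit clause (q3) forces q3 = 1.
Unit clause (q4') forces q4 = 0.
Now (q4) is unsatisfied and unit — conflict.
Either choice for q6 ends in contradiction.

UNSATISFIABLE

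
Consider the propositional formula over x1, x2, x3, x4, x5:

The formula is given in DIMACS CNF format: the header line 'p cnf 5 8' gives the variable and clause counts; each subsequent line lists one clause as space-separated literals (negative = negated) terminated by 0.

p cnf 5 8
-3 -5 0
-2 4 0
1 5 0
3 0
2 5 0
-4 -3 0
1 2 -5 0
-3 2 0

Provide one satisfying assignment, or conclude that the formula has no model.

UNSATISFIABLE

Unit clause (x3) forces x3 = True.
Unit clause (¬x5) forces x5 = False.
Unit clause (x1) forces x1 = True.
Unit clause (x2) forces x2 = True.
Unit clause (x4) forces x4 = True.
That conflicts with the unit clause (¬x4).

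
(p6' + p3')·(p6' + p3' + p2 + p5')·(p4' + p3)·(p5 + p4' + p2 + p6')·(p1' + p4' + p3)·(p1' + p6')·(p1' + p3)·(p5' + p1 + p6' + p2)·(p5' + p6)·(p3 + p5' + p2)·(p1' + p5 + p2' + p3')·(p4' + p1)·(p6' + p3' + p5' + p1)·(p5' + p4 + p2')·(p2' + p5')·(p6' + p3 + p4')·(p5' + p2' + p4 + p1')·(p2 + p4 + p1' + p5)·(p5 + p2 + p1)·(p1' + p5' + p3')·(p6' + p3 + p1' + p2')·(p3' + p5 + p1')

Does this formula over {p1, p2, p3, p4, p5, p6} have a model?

Case p6 = 0:
(p5') alone gives p5 = 0.
Case p4 = 0:
Case p1 = 0:
(p2) alone gives p2 = 1.
All clauses hold; p3 can take either value.
A satisfying assignment: p1: 0,  p2: 1,  p3: 0,  p4: 0,  p5: 0,  p6: 0.

Yes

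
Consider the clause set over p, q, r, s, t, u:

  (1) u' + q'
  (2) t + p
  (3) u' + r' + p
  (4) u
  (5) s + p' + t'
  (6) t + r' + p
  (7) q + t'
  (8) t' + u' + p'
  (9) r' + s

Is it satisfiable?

Satisfiable

From the singleton clause (u), u = 1.
From the singleton clause (q'), q = 0.
From the singleton clause (t'), t = 0.
From the singleton clause (p), p = 1.
Suppose r = 1.
From the singleton clause (s), s = 1.
All clauses are satisfied.
A satisfying assignment: p=1, q=0, r=1, s=1, t=0, u=1.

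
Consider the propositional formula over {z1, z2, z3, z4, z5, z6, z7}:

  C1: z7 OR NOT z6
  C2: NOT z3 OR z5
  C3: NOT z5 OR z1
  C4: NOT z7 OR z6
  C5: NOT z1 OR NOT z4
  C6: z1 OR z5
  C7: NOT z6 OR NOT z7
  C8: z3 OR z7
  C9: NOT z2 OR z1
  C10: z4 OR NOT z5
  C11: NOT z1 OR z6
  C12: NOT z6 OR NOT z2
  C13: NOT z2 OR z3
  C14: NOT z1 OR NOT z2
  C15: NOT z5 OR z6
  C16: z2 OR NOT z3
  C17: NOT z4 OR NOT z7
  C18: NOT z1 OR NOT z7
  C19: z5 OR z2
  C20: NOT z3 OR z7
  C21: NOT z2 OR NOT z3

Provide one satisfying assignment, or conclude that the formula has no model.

UNSATISFIABLE

Suppose z7 = true.
Unit clause (z6) forces z6 = true.
That conflicts with the unit clause (NOT z6).
So z7 must be the other value — set z7 = false.
Unit clause (NOT z6) forces z6 = false.
Unit clause (z3) forces z3 = true.
That conflicts with the unit clause (NOT z3).
Neither z7 = true nor z7 = false works.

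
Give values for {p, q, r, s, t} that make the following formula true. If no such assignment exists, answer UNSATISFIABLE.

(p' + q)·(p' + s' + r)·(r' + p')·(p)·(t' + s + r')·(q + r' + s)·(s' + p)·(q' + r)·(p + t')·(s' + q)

UNSATISFIABLE

The clause (p) is unit, so p = 1.
The clause (q) is unit, so q = 1.
The clause (r') is unit, so r = 0.
But (r) is also a unit clause — contradiction.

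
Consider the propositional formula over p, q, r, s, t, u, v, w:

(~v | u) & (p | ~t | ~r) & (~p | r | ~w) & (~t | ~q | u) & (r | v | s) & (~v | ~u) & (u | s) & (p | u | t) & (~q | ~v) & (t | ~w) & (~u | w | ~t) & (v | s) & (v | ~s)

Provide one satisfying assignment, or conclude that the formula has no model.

UNSATISFIABLE

Branch on v: set v = 0.
(s) alone gives s = 1.
That conflicts with the unit clause (~s).
So v must be the other value — set v = 1.
(u) alone gives u = 1.
That conflicts with the unit clause (~u).
Neither v = 1 nor v = 0 works.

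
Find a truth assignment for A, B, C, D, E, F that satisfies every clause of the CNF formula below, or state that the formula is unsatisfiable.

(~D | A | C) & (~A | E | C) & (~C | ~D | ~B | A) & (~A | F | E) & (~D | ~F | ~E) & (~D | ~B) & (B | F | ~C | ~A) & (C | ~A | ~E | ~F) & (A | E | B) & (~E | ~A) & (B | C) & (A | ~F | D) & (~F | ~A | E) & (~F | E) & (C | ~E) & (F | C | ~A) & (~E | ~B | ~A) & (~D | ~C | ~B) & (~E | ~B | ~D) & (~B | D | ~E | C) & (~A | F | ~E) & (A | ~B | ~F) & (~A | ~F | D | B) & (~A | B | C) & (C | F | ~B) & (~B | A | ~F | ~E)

A: 0, B: 0, C: 1, D: 1, E: 1, F: 0

Branch on D: set D = 1.
(~B) alone gives B = 0.
(C) alone gives C = 1.
Branch on F: set F = 0.
(~A) alone gives A = 0.
(E) alone gives E = 1.
Every clause now holds.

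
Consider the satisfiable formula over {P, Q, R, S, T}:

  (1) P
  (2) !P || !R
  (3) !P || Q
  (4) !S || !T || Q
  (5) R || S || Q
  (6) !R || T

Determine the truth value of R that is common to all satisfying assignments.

Suppose R = true.
Unit clause (P) forces P = true.
But (!P) is also a unit clause — contradiction.
So every satisfying assignment has R = False.

False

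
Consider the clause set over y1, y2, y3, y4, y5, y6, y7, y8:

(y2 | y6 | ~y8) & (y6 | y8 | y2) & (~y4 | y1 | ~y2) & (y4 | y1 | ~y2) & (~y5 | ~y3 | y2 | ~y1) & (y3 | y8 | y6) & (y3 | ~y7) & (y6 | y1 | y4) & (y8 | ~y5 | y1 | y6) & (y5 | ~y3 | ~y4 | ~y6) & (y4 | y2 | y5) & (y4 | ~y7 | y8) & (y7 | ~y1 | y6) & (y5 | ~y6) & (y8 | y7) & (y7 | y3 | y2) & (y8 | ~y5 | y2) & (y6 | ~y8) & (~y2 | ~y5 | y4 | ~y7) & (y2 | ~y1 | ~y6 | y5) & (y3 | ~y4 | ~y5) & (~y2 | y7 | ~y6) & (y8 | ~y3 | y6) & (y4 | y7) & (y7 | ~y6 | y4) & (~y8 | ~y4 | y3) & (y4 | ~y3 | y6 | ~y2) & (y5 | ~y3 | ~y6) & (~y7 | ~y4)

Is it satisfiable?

Yes

Case y3 = 1:
Case y5 = 1:
Case y2 = 0:
The clause (~y1) is unit, so y1 = 0.
The clause (y8) is unit, so y8 = 1.
The clause (y6) is unit, so y6 = 1.
Case y4 = 1:
The clause (~y7) is unit, so y7 = 0.
This assignment satisfies each clause.
A satisfying assignment: y1=0, y2=0, y3=1, y4=1, y5=1, y6=1, y7=0, y8=1.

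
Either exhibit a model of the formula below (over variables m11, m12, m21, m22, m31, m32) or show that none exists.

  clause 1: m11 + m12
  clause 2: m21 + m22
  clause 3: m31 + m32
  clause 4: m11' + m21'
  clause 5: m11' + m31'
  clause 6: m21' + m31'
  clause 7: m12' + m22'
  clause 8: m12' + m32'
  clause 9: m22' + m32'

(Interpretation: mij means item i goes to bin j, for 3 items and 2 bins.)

Suppose m11 = 1.
From the singleton clause (m21'), m21 = 0.
From the singleton clause (m22), m22 = 1.
From the singleton clause (m31'), m31 = 0.
From the singleton clause (m32), m32 = 1.
But (m32') is also a unit clause — contradiction.
Backtrack on m11: now try m11 = 0.
From the singleton clause (m12), m12 = 1.
From the singleton clause (m22'), m22 = 0.
From the singleton clause (m21), m21 = 1.
From the singleton clause (m31'), m31 = 0.
From the singleton clause (m32), m32 = 1.
But (m32') is also a unit clause — contradiction.
Neither m11 = 1 nor m11 = 0 works.

UNSATISFIABLE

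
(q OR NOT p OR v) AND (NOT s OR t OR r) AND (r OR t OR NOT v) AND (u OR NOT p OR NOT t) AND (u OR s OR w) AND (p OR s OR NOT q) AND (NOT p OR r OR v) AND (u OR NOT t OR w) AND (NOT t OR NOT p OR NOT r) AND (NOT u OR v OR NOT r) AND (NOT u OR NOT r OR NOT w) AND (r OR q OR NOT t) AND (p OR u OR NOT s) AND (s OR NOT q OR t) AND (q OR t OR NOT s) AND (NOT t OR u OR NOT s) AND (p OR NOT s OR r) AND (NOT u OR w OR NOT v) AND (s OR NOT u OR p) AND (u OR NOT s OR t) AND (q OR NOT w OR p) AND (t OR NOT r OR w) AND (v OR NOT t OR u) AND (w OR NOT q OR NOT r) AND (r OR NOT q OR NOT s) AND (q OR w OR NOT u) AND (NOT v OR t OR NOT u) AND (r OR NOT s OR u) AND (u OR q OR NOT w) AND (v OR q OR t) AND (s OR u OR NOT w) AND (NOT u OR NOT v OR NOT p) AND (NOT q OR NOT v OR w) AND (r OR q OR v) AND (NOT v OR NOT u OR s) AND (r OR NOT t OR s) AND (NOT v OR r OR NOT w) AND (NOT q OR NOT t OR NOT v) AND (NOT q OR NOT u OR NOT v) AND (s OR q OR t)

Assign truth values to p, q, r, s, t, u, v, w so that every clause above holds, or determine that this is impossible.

UNSATISFIABLE

Try q = true.
Try p = true.
Try u = true.
From the singleton clause (NOT v), v = false.
From the singleton clause (r), r = true.
But (NOT r) is also a unit clause — contradiction.
Undo u and try u = false.
From the singleton clause (NOT t), t = false.
From the singleton clause (s), s = true.
But (NOT s) is also a unit clause — contradiction.
Either choice for u ends in contradiction.
Undo p and try p = false.
From the singleton clause (s), s = true.
From the singleton clause (u), u = true.
From the singleton clause (r), r = true.
From the singleton clause (v), v = true.
But (NOT v) is also a unit clause — contradiction.
Either choice for p ends in contradiction.
Undo q and try q = false.
Try p = false.
From the singleton clause (NOT w), w = false.
From the singleton clause (NOT u), u = false.
From the singleton clause (s), s = true.
But (NOT s) is also a unit clause — contradiction.
Undo p and try p = true.
From the singleton clause (v), v = true.
From the singleton clause (NOT u), u = false.
From the singleton clause (NOT t), t = false.
From the singleton clause (r), r = true.
From the singleton clause (NOT s), s = false.
But (s) is also a unit clause — contradiction.
Either choice for p ends in contradiction.
Either choice for q ends in contradiction.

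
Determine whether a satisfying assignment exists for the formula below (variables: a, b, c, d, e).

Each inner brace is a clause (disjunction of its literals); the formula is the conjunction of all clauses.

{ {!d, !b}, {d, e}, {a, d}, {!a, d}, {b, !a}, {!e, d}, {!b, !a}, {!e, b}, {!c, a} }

Yes, satisfiable

Case d = true:
Unit clause (!b) forces b = false.
Unit clause (!a) forces a = false.
Unit clause (!e) forces e = false.
Unit clause (!c) forces c = false.
All clauses are satisfied.
A satisfying assignment: a ↦ false; b ↦ false; c ↦ false; d ↦ true; e ↦ false.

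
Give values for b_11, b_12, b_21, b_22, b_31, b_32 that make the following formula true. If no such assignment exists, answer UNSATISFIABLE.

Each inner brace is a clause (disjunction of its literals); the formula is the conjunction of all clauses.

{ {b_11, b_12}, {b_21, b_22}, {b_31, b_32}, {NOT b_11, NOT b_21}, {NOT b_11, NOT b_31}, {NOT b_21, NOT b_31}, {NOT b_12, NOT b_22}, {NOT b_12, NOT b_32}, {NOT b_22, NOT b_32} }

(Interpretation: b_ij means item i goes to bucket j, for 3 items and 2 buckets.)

Try b_11 = true.
The clause (NOT b_21) is unit, so b_21 = false.
The clause (b_22) is unit, so b_22 = true.
The clause (NOT b_31) is unit, so b_31 = false.
The clause (b_32) is unit, so b_32 = true.
That conflicts with the unit clause (NOT b_32).
Backtrack on b_11: now try b_11 = false.
The clause (b_12) is unit, so b_12 = true.
The clause (NOT b_22) is unit, so b_22 = false.
The clause (b_21) is unit, so b_21 = true.
The clause (NOT b_31) is unit, so b_31 = false.
The clause (b_32) is unit, so b_32 = true.
That conflicts with the unit clause (NOT b_32).
Either choice for b_11 ends in contradiction.

UNSATISFIABLE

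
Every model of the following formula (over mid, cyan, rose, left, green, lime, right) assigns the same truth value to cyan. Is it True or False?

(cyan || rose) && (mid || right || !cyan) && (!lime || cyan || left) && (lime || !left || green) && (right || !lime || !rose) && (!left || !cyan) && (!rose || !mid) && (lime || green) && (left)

Suppose cyan = true.
Unit clause (!left) forces left = false.
That conflicts with the unit clause (left).
So every satisfying assignment has cyan = False.

False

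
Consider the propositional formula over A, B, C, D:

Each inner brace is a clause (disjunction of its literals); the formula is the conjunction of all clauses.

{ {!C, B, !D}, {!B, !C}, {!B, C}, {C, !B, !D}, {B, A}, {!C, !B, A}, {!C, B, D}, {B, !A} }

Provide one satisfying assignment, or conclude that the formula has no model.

Branch on B: set B = false.
Unit clause (A) forces A = true.
Now (!A) is unsatisfied and unit — conflict.
That branch fails; take B = true instead.
Unit clause (!C) forces C = false.
Now (C) is unsatisfied and unit — conflict.
Either choice for B ends in contradiction.

UNSATISFIABLE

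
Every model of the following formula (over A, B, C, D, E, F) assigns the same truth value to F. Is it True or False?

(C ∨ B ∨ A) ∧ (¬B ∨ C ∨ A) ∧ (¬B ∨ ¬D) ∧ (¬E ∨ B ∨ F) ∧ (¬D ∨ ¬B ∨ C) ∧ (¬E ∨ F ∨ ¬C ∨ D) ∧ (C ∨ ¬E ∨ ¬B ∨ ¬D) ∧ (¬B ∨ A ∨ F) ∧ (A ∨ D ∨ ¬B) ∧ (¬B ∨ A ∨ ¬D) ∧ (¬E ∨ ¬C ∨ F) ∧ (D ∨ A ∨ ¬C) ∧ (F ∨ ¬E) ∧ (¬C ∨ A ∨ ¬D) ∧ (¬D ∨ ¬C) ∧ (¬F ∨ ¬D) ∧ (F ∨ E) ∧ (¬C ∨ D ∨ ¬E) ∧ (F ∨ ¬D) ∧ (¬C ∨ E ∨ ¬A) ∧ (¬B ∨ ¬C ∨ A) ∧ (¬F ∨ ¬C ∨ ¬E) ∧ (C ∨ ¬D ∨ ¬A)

Suppose F = False.
From the singleton clause (¬E), E = False.
That conflicts with the unit clause (E).
So every satisfying assignment has F = True.

True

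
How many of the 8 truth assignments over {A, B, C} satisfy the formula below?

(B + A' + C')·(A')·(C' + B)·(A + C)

There are 2^3 = 8 truth assignments over (A, B, C).
Split on A. With A = 1, the clauses containing A are satisfied and A' drops from the rest; 0 of the 2^2 = 4 assignments to the other variables satisfy what remains.
With A = 0, by the same count on the reduced clause set, 1 assignment works.
Total: 0 + 1 = 1.

1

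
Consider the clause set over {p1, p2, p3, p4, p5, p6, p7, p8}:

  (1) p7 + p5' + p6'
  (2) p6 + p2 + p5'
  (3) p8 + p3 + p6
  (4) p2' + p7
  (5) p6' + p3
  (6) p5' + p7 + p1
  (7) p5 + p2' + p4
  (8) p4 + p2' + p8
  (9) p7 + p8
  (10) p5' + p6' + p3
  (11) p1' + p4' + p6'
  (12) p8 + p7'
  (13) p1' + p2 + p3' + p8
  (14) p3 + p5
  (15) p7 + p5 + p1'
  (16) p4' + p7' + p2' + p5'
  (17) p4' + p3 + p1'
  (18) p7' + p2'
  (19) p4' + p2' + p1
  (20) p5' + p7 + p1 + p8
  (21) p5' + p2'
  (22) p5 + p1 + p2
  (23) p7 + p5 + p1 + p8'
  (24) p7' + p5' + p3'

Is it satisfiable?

Branch on p2: set p2 = 0.
Branch on p6: set p6 = 0.
(p5') alone gives p5 = 0.
(p3) alone gives p3 = 1.
(p1) alone gives p1 = 1.
(p8) alone gives p8 = 1.
(p7) alone gives p7 = 1.
Every clause is now satisfied; p4 is unconstrained.
A satisfying assignment: p1 ↦ 1; p2 ↦ 0; p3 ↦ 1; p4 ↦ 0; p5 ↦ 0; p6 ↦ 0; p7 ↦ 1; p8 ↦ 1.

Satisfiable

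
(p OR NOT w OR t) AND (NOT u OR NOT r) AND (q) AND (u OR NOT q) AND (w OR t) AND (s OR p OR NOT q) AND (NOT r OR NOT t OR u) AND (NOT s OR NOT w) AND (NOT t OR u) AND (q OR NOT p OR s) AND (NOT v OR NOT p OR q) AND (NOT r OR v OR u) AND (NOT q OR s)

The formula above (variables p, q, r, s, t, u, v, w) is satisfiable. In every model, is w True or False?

False

Suppose w = true.
Unit clause (q) forces q = true.
Unit clause (u) forces u = true.
Unit clause (NOT r) forces r = false.
Unit clause (NOT s) forces s = false.
That conflicts with the unit clause (s).
So every satisfying assignment has w = False.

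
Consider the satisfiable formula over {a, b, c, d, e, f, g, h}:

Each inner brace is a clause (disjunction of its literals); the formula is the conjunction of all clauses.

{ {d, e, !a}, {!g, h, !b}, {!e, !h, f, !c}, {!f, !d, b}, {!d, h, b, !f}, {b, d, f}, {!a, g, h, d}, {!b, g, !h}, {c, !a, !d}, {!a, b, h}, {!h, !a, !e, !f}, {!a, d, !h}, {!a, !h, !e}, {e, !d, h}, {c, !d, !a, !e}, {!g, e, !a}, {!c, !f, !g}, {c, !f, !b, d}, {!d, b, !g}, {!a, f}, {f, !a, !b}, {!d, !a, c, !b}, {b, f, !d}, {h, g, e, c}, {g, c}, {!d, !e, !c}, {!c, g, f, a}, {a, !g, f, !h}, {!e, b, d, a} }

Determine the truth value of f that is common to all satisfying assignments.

True

Suppose f = false.
Unit clause (!a) forces a = false.
Suppose b = true.
Suppose g = false.
Unit clause (!h) forces h = false.
Unit clause (c) forces c = true.
Now (!c) is unsatisfied and unit — conflict.
Backtrack on g: now try g = true.
Unit clause (h) forces h = true.
Now (!h) is unsatisfied and unit — conflict.
Either choice for g ends in contradiction.
Backtrack on b: now try b = false.
Unit clause (d) forces d = true.
Now (!d) is unsatisfied and unit — conflict.
Either choice for b ends in contradiction.
So every satisfying assignment has f = True.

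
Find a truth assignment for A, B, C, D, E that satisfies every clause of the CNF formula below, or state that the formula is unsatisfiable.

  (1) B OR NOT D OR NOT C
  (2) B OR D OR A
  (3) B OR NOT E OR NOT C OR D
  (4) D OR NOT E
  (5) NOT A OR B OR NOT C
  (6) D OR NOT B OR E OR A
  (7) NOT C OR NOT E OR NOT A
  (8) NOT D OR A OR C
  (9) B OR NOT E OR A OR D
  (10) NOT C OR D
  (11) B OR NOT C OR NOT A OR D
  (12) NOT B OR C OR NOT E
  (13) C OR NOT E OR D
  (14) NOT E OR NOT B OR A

A ↦ true,  B ↦ true,  C ↦ false,  D ↦ false,  E ↦ false

Case D = false:
Unit clause (NOT E) forces E = false.
Unit clause (NOT C) forces C = false.
Case B = true:
Unit clause (A) forces A = true.
All clauses are satisfied.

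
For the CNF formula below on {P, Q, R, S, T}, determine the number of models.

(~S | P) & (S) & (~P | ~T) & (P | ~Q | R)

There are 2^5 = 32 truth assignments over (P, Q, R, S, T).
Split on T. With T = 1, the clauses containing T are satisfied and ~T drops from the rest; 0 of the 2^4 = 16 assignments to the other variables satisfy what remains.
With T = 0, by the same count on the reduced clause set, 4 assignments work.
(One model: P=T, Q=F, R=F, S=T, T=F.)
Total: 0 + 4 = 4.

4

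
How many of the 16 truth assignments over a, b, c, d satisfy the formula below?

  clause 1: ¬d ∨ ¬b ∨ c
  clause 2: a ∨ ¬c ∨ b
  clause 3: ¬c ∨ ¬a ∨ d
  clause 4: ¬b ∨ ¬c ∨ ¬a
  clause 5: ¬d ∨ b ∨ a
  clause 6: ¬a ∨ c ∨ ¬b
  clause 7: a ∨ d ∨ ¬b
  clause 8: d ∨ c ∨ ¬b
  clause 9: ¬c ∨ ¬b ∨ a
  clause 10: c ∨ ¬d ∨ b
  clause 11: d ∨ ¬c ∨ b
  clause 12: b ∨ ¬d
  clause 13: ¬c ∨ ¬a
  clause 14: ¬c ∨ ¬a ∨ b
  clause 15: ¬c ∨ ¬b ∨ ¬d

2

There are 2^4 = 16 truth assignments over (a, b, c, d).
Split on c. With c = True, the clauses containing c are satisfied and ¬c drops from the rest; 0 of the 2^3 = 8 assignments to the other variables satisfy what remains.
With c = False, by the same count on the reduced clause set, 2 assignments work.
(One model: a=F, b=F, c=F, d=F.)
Total: 0 + 2 = 2.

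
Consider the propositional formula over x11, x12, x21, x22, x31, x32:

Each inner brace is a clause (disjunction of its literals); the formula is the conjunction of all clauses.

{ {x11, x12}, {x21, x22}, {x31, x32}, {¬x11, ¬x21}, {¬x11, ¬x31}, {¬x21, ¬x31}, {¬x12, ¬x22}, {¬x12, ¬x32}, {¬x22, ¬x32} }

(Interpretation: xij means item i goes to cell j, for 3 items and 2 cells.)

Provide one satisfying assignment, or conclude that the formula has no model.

Try x11 = True.
Unit clause (¬x21) forces x21 = False.
Unit clause (x22) forces x22 = True.
Unit clause (¬x31) forces x31 = False.
Unit clause (x32) forces x32 = True.
But (¬x32) is also a unit clause — contradiction.
Undo x11 and try x11 = False.
Unit clause (x12) forces x12 = True.
Unit clause (¬x22) forces x22 = False.
Unit clause (x21) forces x21 = True.
Unit clause (¬x31) forces x31 = False.
Unit clause (x32) forces x32 = True.
But (¬x32) is also a unit clause — contradiction.
Neither x11 = True nor x11 = False works.

UNSATISFIABLE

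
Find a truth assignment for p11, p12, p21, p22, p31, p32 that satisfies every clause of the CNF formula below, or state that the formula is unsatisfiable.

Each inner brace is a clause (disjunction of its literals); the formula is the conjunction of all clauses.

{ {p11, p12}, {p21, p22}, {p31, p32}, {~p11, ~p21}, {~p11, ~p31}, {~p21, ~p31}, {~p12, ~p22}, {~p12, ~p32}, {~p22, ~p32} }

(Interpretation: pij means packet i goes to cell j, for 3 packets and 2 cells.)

UNSATISFIABLE

Suppose p11 = 1.
From the singleton clause (~p21), p21 = 0.
From the singleton clause (p22), p22 = 1.
From the singleton clause (~p31), p31 = 0.
From the singleton clause (p32), p32 = 1.
Now (~p32) is unsatisfied and unit — conflict.
Backtrack on p11: now try p11 = 0.
From the singleton clause (p12), p12 = 1.
From the singleton clause (~p22), p22 = 0.
From the singleton clause (p21), p21 = 1.
From the singleton clause (~p31), p31 = 0.
From the singleton clause (p32), p32 = 1.
Now (~p32) is unsatisfied and unit — conflict.
Both values of p11 lead to a conflict.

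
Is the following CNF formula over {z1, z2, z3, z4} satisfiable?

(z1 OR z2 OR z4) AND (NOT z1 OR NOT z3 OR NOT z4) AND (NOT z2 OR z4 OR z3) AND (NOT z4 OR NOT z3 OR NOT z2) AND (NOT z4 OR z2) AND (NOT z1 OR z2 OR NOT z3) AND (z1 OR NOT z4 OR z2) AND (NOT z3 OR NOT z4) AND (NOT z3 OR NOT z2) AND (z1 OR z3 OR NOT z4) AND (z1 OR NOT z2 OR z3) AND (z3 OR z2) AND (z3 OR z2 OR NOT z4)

Try z4 = true.
The clause (z2) is unit, so z2 = true.
The clause (NOT z3) is unit, so z3 = false.
The clause (z1) is unit, so z1 = true.
This assignment satisfies each clause.
A satisfying assignment: z1: true,  z2: true,  z3: false,  z4: true.

Satisfiable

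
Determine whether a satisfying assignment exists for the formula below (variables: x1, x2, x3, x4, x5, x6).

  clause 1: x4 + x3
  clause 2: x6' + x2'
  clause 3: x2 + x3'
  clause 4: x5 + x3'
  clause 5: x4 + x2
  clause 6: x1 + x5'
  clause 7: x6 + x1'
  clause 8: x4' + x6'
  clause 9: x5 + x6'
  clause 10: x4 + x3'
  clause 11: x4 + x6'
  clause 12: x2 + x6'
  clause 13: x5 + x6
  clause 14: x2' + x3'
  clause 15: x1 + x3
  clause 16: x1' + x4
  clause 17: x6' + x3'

Suppose x4 = 1.
The clause (x6') is unit, so x6 = 0.
The clause (x1') is unit, so x1 = 0.
The clause (x5') is unit, so x5 = 0.
Now (x5) is unsatisfied and unit — conflict.
Undo x4 and try x4 = 0.
The clause (x3) is unit, so x3 = 1.
Now (x3') is unsatisfied and unit — conflict.
Neither x4 = 1 nor x4 = 0 works.
No assignment satisfies every clause.

No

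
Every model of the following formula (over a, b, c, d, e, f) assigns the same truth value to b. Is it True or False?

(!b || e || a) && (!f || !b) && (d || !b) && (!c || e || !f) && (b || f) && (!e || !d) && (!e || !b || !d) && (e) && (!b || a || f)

False

Suppose b = true.
(!f) alone gives f = false.
(d) alone gives d = true.
(!e) alone gives e = false.
That conflicts with the unit clause (e).
So every satisfying assignment has b = False.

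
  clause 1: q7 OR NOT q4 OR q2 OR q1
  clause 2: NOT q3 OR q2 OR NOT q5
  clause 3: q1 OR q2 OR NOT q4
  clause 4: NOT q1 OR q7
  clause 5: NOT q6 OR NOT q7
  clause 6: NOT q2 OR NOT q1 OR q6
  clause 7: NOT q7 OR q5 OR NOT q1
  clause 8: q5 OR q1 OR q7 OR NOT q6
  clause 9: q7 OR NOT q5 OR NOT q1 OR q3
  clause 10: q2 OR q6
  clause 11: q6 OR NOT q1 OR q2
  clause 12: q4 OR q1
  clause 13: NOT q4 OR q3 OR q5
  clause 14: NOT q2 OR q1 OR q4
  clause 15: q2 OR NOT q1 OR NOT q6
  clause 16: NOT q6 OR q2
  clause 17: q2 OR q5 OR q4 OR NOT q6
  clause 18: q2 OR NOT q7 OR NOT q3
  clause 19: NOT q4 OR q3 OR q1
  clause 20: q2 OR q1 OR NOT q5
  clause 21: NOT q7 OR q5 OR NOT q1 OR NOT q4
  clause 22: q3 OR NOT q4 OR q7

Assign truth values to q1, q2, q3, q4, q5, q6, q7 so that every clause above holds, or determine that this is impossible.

q1 ↦ false; q2 ↦ true; q3 ↦ true; q4 ↦ true; q5 ↦ false; q6 ↦ false; q7 ↦ true

Try q1 = false.
(q4) alone gives q4 = true.
(q2) alone gives q2 = true.
(q3) alone gives q3 = true.
Try q6 = false.
No clause remains; q5, q7 are free.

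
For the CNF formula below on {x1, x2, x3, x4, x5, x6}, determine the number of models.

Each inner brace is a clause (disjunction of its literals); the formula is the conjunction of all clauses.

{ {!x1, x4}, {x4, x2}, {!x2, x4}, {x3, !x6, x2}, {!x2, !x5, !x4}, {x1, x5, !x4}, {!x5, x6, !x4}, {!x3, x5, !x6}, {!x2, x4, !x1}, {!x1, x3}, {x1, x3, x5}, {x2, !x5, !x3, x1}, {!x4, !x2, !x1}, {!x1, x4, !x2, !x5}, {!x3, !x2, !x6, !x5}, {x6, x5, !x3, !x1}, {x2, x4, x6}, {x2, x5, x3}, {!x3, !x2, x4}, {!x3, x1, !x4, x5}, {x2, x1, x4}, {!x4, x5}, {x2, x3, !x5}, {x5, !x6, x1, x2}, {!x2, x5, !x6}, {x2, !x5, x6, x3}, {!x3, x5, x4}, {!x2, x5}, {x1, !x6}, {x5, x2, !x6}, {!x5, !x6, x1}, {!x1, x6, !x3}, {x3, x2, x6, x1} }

There are 2^6 = 64 truth assignments over (x1, x2, x3, x4, x5, x6).
Split on x5. With x5 = true, the clauses containing x5 are satisfied and !x5 drops from the rest; 1 of the 2^5 = 32 assignments to the other variables satisfy what remains.
With x5 = false, by the same count on the reduced clause set, 0 assignments work.
(One model: x1=T, x2=F, x3=T, x4=T, x5=T, x6=T.)
Total: 1 + 0 = 1.

1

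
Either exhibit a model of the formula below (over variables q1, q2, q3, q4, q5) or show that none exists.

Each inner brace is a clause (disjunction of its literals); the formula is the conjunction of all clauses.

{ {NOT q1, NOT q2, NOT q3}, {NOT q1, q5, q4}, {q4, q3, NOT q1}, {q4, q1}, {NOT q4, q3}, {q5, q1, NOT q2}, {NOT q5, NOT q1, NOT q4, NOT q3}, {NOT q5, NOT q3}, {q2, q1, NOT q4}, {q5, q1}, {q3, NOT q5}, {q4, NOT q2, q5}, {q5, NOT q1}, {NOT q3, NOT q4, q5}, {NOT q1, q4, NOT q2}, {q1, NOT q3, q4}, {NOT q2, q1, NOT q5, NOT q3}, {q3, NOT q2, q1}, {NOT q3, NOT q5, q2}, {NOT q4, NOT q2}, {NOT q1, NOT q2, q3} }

UNSATISFIABLE

Case q4 = true:
The clause (q3) is unit, so q3 = true.
The clause (NOT q5) is unit, so q5 = false.
But (q5) is also a unit clause — contradiction.
That branch fails; take q4 = false instead.
The clause (q1) is unit, so q1 = true.
The clause (q5) is unit, so q5 = true.
The clause (q3) is unit, so q3 = true.
But (NOT q3) is also a unit clause — contradiction.
Neither q4 = true nor q4 = false works.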